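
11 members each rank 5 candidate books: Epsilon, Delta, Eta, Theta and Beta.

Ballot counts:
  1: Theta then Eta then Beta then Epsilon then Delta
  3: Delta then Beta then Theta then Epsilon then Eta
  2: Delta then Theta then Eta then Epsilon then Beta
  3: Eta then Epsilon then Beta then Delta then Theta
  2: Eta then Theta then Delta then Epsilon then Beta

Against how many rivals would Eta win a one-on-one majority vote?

3

Eta against each rival (11 members):
Eta vs Epsilon: 1+2+3+2 = 8 for Eta, 3 for Epsilon — Eta by 8–3.
Eta vs Delta: Eta is ranked higher on 1+3+2 = 6 ballots, Delta on 5. Eta wins 6–5.
Eta vs Theta: Eta preferred on 3+2 = 5 ballots; Theta wins 6–5.
Eta vs Beta: Eta wins 8–3.
Eta beats Epsilon, Delta, Beta; loses to Theta — 3 pairwise wins.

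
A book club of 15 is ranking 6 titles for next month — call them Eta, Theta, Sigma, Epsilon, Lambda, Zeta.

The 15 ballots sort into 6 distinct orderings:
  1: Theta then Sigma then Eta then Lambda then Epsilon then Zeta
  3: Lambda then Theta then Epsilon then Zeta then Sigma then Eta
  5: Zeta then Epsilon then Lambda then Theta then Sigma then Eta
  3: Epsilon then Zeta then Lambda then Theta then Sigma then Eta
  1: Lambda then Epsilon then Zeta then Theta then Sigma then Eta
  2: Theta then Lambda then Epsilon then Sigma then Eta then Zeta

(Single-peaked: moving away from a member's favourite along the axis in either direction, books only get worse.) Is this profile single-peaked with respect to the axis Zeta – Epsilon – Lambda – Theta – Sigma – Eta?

yes

Axis positions: Zeta=1, Epsilon=2, Lambda=3, Theta=4, Sigma=5, Eta=6.
Faction 1 (peak Theta at position 4): ranking walks positions 4-5-6-3-2-1, expanding outward from the peak — single-peaked.
Faction 2 (peak Lambda at position 3): ranking walks positions 3-4-2-1-5-6, expanding outward from the peak — single-peaked.
Faction 3 (peak Zeta at position 1): ranking walks positions 1-2-3-4-5-6, expanding outward from the peak — single-peaked.
Faction 4 (peak Epsilon at position 2): ranking walks positions 2-1-3-4-5-6, expanding outward from the peak — single-peaked.
Faction 5 (peak Lambda at position 3): ranking walks positions 3-2-1-4-5-6, expanding outward from the peak — single-peaked.
Faction 6 (peak Theta at position 4): ranking walks positions 4-3-2-5-6-1, expanding outward from the peak — single-peaked.
Every ranking is single-peaked on this axis.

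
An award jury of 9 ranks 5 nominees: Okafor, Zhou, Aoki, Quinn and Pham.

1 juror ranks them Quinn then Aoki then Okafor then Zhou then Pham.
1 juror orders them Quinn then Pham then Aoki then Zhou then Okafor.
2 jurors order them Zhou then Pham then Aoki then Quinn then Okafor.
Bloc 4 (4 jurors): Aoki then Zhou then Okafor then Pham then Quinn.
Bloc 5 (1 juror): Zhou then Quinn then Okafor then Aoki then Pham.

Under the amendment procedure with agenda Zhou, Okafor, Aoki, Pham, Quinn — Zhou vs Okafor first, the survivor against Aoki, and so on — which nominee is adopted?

Round 1: Zhou vs Okafor — 8–1, Zhou advances.
Round 2: Zhou vs Aoki — 3–6, Aoki advances.
Round 3: Aoki vs Pham — 6–3, Aoki advances.
Round 4: Aoki vs Quinn — 6–3, Aoki advances.
The agenda winner is Aoki.

Aoki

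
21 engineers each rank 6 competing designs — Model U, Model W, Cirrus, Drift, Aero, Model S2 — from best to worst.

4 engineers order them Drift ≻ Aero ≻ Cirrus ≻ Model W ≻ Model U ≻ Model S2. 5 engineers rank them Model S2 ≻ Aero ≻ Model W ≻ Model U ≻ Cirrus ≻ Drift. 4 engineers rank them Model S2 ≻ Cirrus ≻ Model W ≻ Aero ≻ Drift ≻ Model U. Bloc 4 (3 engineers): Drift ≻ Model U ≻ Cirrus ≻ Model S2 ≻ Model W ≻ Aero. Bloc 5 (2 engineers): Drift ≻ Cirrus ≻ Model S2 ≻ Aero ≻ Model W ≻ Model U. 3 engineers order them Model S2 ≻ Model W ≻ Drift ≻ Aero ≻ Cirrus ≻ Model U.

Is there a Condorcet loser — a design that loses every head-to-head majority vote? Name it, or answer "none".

Pairwise majorities:
Model U vs Model W: 3 for Model U, 18 for Model W — Model W by 18–3.
Model U vs Cirrus: Cirrus wins 13–8.
Model U vs Drift: 5 to 16, Drift.
Model U vs Aero: Model U is ranked higher on 3 ballots, Aero on 18. Aero wins 18–3.
Model U vs Model S2: Model U is ranked higher on 4+3 = 7 ballots, Model S2 on 14. Model S2 wins 14–7.
Model W vs Cirrus: Cirrus wins 13–8.
Model W vs Drift: Model W is ranked higher on 5+4+3 = 12 ballots, Drift on 9. Model W wins 12–9.
Model W vs Aero: 4+3+3 = 10 for Model W, 11 for Aero — Aero by 11–10.
Model W vs Model S2: Model W is ranked higher on 4 ballots, Model S2 on 17. Model S2 wins 17–4.
Cirrus vs Drift: Cirrus is ranked higher on 5+4 = 9 ballots, Drift on 12. Drift wins 12–9.
Cirrus–Aero: Aero 12–9.
Cirrus vs Model S2: Model S2 wins 12–9.
Drift vs Aero: Drift wins 12–9.
Drift vs Model S2: Drift preferred on 4+3+2 = 9 ballots; Model S2 wins 12–9.
Aero vs Model S2: Model S2 wins 17–4.
Model U loses to every other design — it is the Condorcet loser.

Model U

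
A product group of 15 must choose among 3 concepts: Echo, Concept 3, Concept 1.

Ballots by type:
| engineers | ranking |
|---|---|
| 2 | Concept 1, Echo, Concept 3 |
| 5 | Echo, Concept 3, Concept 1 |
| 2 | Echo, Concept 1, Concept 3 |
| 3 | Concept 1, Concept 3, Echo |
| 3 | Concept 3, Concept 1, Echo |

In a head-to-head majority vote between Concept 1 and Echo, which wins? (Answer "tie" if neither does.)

Ballots ranking Concept 1 above Echo: 2 + 3 + 3 = 8.
Ballots ranking Echo above Concept 1: 15 − 8 = 7.
Concept 1 wins the head-to-head 8–7.

Concept 1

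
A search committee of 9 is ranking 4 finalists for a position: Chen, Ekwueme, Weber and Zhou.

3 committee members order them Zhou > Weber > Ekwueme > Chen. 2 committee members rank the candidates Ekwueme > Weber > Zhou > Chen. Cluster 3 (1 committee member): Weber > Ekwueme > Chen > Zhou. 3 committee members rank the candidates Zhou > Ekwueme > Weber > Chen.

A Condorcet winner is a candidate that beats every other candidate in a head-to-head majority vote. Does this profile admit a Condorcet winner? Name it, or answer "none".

Zhou

Check each pair by majority over 9 ballots:
Chen vs Ekwueme: 0 for Chen, 9 for Ekwueme — Ekwueme by 9–0.
Chen vs Weber: 0 to 9, Weber.
Chen vs Zhou: Zhou wins 8–1.
Ekwueme–Weber: Ekwueme 5–4.
Ekwueme–Zhou: Zhou 6–3.
Weber vs Zhou: 2+1 = 3 for Weber, 6 for Zhou — Zhou by 6–3.
Zhou defeats every rival head-to-head and is the Condorcet winner.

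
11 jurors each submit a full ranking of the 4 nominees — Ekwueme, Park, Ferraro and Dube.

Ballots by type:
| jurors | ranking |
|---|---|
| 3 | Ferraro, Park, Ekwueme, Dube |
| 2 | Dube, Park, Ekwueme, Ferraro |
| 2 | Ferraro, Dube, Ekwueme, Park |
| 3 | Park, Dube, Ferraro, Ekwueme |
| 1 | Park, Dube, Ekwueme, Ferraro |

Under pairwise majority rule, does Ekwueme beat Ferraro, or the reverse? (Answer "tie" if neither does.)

Ferraro

Ballots ranking Ekwueme above Ferraro: 2 + 1 = 3.
Ballots ranking Ferraro above Ekwueme: 11 − 3 = 8.
Ferraro wins the head-to-head 8–3.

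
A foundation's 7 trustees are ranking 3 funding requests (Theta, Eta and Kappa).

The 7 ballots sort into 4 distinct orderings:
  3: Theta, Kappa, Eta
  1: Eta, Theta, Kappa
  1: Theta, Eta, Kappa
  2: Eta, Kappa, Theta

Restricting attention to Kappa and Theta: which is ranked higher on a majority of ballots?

Ballots ranking Kappa above Theta: 2.
Ballots ranking Theta above Kappa: 7 − 2 = 5.
Theta wins the head-to-head 5–2.

Theta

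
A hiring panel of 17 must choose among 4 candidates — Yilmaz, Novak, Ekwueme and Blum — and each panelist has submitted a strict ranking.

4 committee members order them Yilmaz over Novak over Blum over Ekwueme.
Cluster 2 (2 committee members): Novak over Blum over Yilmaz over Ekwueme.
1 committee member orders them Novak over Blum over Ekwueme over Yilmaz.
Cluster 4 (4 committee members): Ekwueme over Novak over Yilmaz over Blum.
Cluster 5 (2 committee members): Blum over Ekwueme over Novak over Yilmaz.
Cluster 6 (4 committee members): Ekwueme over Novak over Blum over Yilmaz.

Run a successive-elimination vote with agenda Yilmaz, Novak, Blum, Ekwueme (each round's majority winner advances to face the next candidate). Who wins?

Round 1: Yilmaz vs Novak — 4–13, Novak advances.
Round 2: Novak vs Blum — 15–2, Novak advances.
Round 3: Novak vs Ekwueme — 7–10, Ekwueme advances.
The agenda winner is Ekwueme.

Ekwueme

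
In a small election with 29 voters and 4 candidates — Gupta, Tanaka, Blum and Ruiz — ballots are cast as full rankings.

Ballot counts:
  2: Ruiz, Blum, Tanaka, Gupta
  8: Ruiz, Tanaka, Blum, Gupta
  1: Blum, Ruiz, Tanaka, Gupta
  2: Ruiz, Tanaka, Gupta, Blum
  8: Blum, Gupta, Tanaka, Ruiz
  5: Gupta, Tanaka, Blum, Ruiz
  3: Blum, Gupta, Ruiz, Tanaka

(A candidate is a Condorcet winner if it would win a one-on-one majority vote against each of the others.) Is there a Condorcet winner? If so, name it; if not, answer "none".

Check each pair by majority over 29 ballots:
Gupta vs Tanaka: 16 to 13, Gupta.
Gupta vs Blum: 2+5 = 7 for Gupta, 22 for Blum — Blum by 22–7.
Gupta vs Ruiz: Gupta wins 16–13.
Tanaka–Blum: Tanaka 15–14.
Tanaka–Ruiz: Ruiz 16–13.
Blum vs Ruiz: 17 to 12, Blum.
Each candidate drops at least one matchup (Gupta loses to Blum; Tanaka loses to Gupta; Blum loses to Tanaka; Ruiz loses to Gupta); the cycle Gupta beats Tanaka beats Blum beats Gupta rules out a Condorcet winner.

none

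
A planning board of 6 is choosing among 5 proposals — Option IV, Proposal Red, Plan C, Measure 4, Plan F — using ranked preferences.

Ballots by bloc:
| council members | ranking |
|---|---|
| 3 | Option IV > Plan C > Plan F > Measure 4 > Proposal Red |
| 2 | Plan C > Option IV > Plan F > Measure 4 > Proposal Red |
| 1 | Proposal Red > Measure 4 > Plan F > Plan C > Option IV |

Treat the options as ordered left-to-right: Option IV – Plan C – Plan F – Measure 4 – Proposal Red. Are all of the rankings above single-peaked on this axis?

yes

Axis positions: Option IV=1, Plan C=2, Plan F=3, Measure 4=4, Proposal Red=5.
Bloc 1 (peak Option IV at position 1): ranking walks positions 1-2-3-4-5, expanding outward from the peak — single-peaked.
Bloc 2 (peak Plan C at position 2): ranking walks positions 2-1-3-4-5, expanding outward from the peak — single-peaked.
Bloc 3 (peak Proposal Red at position 5): ranking walks positions 5-4-3-2-1, expanding outward from the peak — single-peaked.
Every ranking is single-peaked on this axis.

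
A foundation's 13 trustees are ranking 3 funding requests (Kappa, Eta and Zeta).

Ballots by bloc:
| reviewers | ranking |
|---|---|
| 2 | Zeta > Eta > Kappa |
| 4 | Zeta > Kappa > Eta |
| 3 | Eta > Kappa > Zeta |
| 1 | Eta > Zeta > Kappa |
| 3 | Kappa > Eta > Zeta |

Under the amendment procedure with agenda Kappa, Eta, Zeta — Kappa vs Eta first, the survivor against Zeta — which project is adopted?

Round 1: Kappa vs Eta — 7–6, Kappa advances.
Round 2: Kappa vs Zeta — 6–7, Zeta advances.
The agenda winner is Zeta.

Zeta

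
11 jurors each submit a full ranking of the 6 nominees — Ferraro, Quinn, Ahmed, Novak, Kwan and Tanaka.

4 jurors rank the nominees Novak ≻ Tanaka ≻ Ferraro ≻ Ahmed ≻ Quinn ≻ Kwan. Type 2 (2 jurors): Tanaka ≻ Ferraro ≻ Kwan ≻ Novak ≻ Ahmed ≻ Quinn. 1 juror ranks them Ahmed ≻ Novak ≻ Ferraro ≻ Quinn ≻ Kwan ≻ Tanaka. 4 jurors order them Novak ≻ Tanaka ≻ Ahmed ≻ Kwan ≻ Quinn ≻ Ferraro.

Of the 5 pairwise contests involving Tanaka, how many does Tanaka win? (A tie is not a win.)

4

Tanaka against each rival (11 jurors):
Tanaka–Ferraro: Tanaka 10–1.
Tanaka vs Quinn: Tanaka preferred on 4+2+4 = 10 ballots; Tanaka wins 10–1.
Tanaka vs Ahmed: 4+2+4 = 10 for Tanaka, 1 for Ahmed — Tanaka by 10–1.
Tanaka–Novak: Novak 9–2.
Tanaka vs Kwan: 4+2+4 = 10 for Tanaka, 1 for Kwan — Tanaka by 10–1.
Tanaka beats Ferraro, Quinn, Ahmed, Kwan; loses to Novak — 4 pairwise wins.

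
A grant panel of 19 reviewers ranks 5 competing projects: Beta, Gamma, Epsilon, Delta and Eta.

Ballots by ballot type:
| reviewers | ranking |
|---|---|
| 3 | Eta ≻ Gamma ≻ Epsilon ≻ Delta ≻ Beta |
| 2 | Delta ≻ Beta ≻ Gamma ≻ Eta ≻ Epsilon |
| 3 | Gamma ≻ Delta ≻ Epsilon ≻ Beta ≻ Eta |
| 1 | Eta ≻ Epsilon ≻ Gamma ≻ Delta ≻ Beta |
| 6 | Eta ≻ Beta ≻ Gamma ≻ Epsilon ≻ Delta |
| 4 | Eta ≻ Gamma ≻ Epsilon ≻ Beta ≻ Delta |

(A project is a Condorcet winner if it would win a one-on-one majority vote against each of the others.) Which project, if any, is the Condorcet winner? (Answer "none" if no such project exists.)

Head-to-head results (19 reviewers):
Beta–Gamma: Gamma 11–8.
Beta vs Epsilon: Epsilon, 11–8.
Beta vs Delta: Beta wins 10–9.
Beta vs Eta: Eta, 14–5.
Gamma–Epsilon: Gamma 18–1.
Gamma–Delta: Gamma 17–2.
Gamma–Eta: Eta 14–5.
Epsilon vs Delta: Epsilon wins 14–5.
Epsilon vs Eta: Eta wins 16–3.
Delta–Eta: Eta 14–5.
Eta defeats every rival head-to-head and is the Condorcet winner.

Eta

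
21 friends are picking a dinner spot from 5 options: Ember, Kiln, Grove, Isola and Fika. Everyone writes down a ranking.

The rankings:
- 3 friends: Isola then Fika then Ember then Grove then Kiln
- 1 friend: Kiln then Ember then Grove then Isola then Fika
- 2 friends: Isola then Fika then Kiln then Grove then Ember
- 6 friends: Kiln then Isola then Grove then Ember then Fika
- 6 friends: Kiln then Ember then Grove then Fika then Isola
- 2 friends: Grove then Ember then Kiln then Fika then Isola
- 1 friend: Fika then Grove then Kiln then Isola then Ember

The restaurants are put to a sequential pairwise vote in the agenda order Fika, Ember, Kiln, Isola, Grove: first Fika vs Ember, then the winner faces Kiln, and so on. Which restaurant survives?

Kiln

Round 1: Fika vs Ember — 6–15, Ember advances.
Round 2: Ember vs Kiln — 5–16, Kiln advances.
Round 3: Kiln vs Isola — 16–5, Kiln advances.
Round 4: Kiln vs Grove — 15–6, Kiln advances.
Kiln survives the agenda.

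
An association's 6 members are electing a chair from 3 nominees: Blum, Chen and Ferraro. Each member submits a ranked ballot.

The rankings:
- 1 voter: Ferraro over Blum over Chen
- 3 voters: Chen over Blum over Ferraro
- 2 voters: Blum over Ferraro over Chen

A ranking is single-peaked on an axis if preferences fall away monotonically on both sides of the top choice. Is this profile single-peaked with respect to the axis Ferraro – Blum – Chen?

Axis positions: Ferraro=1, Blum=2, Chen=3.
Cluster 1 (peak Ferraro at position 1): ranking walks positions 1-2-3, expanding outward from the peak — single-peaked.
Cluster 2 (peak Chen at position 3): ranking walks positions 3-2-1, expanding outward from the peak — single-peaked.
Cluster 3 (peak Blum at position 2): ranking walks positions 2-1-3, expanding outward from the peak — single-peaked.
Every ranking is single-peaked on this axis.

yes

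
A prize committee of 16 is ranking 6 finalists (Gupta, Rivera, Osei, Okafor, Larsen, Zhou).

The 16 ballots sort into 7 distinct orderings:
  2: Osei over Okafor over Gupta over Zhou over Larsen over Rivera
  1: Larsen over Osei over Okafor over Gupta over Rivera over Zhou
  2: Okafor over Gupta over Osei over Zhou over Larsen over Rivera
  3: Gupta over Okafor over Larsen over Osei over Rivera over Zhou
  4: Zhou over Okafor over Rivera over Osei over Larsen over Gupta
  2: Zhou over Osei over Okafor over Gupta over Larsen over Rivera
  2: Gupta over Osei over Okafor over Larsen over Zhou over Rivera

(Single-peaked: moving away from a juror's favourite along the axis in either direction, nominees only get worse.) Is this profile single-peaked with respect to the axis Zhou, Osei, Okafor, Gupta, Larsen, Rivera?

no

Axis positions: Zhou=1, Osei=2, Okafor=3, Gupta=4, Larsen=5, Rivera=6.
Faction 1 (peak Osei at position 2): ranking walks positions 2-3-4-1-5-6, expanding outward from the peak — single-peaked.
Faction 2: ranking walks positions 5-2-3-4-6-1; Osei is ranked above Gupta even though Gupta lies between Osei and the peak Larsen on the axis — preferences dip and rise again. Not single-peaked.
Faction 3 (peak Okafor at position 3): ranking walks positions 3-4-2-1-5-6, expanding outward from the peak — single-peaked.
Faction 4 (peak Gupta at position 4): ranking walks positions 4-3-5-2-6-1, expanding outward from the peak — single-peaked.
Faction 5: ranking walks positions 1-3-6-2-5-4; Okafor is ranked above Osei even though Osei lies between Okafor and the peak Zhou on the axis — preferences dip and rise again. Not single-peaked.
Faction 6 (peak Zhou at position 1): ranking walks positions 1-2-3-4-5-6, expanding outward from the peak — single-peaked.
Faction 7: ranking walks positions 4-2-3-5-1-6; Osei is ranked above Okafor even though Okafor lies between Osei and the peak Gupta on the axis — preferences dip and rise again. Not single-peaked.
Faction 2 violates single-peakedness, so the profile is not single-peaked on this axis.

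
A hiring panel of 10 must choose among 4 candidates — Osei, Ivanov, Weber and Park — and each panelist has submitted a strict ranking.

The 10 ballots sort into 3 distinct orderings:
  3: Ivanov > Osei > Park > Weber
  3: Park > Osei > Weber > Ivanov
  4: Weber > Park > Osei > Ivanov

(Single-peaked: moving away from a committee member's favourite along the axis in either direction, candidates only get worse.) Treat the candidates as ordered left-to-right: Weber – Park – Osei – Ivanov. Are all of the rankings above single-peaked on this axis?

Axis positions: Weber=1, Park=2, Osei=3, Ivanov=4.
Type 1 (peak Ivanov at position 4): ranking walks positions 4-3-2-1, expanding outward from the peak — single-peaked.
Type 2 (peak Park at position 2): ranking walks positions 2-3-1-4, expanding outward from the peak — single-peaked.
Type 3 (peak Weber at position 1): ranking walks positions 1-2-3-4, expanding outward from the peak — single-peaked.
Every ranking is single-peaked on this axis.

yes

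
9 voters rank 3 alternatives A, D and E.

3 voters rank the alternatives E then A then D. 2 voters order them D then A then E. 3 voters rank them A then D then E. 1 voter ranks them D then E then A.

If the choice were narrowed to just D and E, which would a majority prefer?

D

Ballots ranking D above E: 2 + 3 + 1 = 6.
Ballots ranking E above D: 9 − 6 = 3.
D wins the head-to-head 6–3.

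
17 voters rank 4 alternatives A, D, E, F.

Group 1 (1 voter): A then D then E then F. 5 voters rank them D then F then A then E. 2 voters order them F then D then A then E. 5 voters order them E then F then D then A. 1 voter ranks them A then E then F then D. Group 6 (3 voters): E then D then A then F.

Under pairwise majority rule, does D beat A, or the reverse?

Ballots ranking D above A: 5 + 2 + 5 + 3 = 15.
Ballots ranking A above D: 17 − 15 = 2.
D wins the head-to-head 15–2.

D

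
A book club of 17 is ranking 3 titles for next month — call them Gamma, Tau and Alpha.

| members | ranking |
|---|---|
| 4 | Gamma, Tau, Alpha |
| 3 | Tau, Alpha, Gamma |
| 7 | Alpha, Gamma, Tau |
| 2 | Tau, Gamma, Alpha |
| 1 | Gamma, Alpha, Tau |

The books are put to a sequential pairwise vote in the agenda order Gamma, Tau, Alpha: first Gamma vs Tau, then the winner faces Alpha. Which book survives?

Alpha

Round 1: Gamma vs Tau — 12–5, Gamma advances.
Round 2: Gamma vs Alpha — 7–10, Alpha advances.
The agenda winner is Alpha.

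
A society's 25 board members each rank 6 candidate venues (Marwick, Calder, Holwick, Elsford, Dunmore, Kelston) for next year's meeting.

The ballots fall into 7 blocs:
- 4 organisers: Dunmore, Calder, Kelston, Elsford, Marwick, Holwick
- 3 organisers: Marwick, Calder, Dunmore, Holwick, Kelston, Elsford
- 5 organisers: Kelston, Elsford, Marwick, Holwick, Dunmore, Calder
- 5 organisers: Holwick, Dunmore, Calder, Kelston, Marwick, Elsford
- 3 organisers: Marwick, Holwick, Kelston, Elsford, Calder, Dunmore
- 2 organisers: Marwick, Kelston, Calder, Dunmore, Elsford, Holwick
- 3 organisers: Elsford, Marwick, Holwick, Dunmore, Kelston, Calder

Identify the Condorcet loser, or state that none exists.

Pairwise majorities:
Marwick vs Calder: 3+5+3+2+3 = 16 for Marwick, 9 for Calder — Marwick by 16–9.
Marwick vs Holwick: Marwick is ranked higher on 4+3+5+3+2+3 = 20 ballots, Holwick on 5. Marwick wins 20–5.
Marwick vs Elsford: Marwick wins 13–12.
Marwick vs Dunmore: Marwick, 16–9.
Marwick–Kelston: Kelston 14–11.
Calder vs Holwick: Holwick wins 16–9.
Calder vs Elsford: 14 to 11, Calder.
Calder vs Dunmore: Dunmore, 17–8.
Calder vs Kelston: 12 to 13, Kelston.
Holwick vs Elsford: Elsford, 14–11.
Holwick–Dunmore: Holwick 16–9.
Holwick vs Kelston: Holwick, 14–11.
Elsford vs Dunmore: Elsford is ranked higher on 5+3+3 = 11 ballots, Dunmore on 14. Dunmore wins 14–11.
Elsford vs Kelston: Kelston wins 22–3.
Dunmore vs Kelston: 15 to 10, Dunmore.
Each city has at least one pairwise win (Marwick beats Calder; Calder beats Elsford; Holwick beats Calder; Elsford beats Holwick; Dunmore beats Calder; Kelston beats Marwick) — no Condorcet loser.

none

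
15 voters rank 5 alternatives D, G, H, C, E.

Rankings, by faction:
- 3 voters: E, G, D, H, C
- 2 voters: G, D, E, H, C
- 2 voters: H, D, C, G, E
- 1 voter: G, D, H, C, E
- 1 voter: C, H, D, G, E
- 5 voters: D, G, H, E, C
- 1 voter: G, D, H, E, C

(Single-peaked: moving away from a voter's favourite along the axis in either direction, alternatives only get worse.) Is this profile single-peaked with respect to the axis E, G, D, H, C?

Axis positions: E=1, G=2, D=3, H=4, C=5.
Faction 1 (peak E at position 1): ranking walks positions 1-2-3-4-5, expanding outward from the peak — single-peaked.
Faction 2 (peak G at position 2): ranking walks positions 2-3-1-4-5, expanding outward from the peak — single-peaked.
Faction 3 (peak H at position 4): ranking walks positions 4-3-5-2-1, expanding outward from the peak — single-peaked.
Faction 4 (peak G at position 2): ranking walks positions 2-3-4-5-1, expanding outward from the peak — single-peaked.
Faction 5 (peak C at position 5): ranking walks positions 5-4-3-2-1, expanding outward from the peak — single-peaked.
Faction 6 (peak D at position 3): ranking walks positions 3-2-4-1-5, expanding outward from the peak — single-peaked.
Faction 7 (peak G at position 2): ranking walks positions 2-3-4-1-5, expanding outward from the peak — single-peaked.
Every ranking is single-peaked on this axis.

yes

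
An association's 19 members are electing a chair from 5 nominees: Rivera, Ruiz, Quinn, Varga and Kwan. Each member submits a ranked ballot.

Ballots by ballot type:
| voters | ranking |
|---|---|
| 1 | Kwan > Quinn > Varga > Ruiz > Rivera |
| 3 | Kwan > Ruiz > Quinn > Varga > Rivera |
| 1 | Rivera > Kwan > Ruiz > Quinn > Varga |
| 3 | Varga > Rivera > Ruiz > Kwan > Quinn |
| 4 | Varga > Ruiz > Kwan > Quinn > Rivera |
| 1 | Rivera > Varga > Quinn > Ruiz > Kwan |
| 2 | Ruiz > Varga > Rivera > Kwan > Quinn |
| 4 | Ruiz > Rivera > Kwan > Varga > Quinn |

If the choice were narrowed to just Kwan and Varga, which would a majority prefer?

Varga

Ballots ranking Kwan above Varga: 1 + 3 + 1 + 4 = 9.
Ballots ranking Varga above Kwan: 19 − 9 = 10.
Varga wins the head-to-head 10–9.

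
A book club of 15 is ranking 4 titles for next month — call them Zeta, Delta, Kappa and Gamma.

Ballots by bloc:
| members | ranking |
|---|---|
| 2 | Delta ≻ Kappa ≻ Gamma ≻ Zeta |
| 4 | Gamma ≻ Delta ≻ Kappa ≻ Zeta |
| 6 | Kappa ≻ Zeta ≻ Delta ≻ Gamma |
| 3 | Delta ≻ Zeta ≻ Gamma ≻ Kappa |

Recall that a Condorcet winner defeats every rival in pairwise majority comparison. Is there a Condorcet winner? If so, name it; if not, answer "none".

Pairwise majorities:
Zeta vs Delta: Zeta is ranked higher on 6 ballots, Delta on 9. Delta wins 9–6.
Zeta vs Kappa: Zeta preferred on 3 ballots; Kappa wins 12–3.
Zeta vs Gamma: Zeta is ranked higher on 6+3 = 9 ballots, Gamma on 6. Zeta wins 9–6.
Delta vs Kappa: Delta preferred on 2+4+3 = 9 ballots; Delta wins 9–6.
Delta vs Gamma: 11 to 4, Delta.
Kappa vs Gamma: 8 to 7, Kappa.
Delta wins every pairwise contest, so Delta is the Condorcet winner.

Delta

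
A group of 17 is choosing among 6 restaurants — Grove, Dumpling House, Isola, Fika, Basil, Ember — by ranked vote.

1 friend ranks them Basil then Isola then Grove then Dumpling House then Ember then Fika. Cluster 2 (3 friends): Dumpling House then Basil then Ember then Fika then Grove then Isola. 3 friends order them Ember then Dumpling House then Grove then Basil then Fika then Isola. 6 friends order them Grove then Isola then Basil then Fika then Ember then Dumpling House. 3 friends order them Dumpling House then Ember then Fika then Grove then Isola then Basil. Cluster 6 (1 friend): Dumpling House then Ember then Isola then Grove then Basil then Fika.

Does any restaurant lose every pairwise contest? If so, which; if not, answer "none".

Head-to-head results (17 friends):
Grove vs Dumpling House: Grove preferred on 1+6 = 7 ballots; Dumpling House wins 10–7.
Grove vs Isola: Grove, 15–2.
Grove vs Fika: 11 to 6, Grove.
Grove vs Basil: Grove wins 13–4.
Grove–Ember: Ember 10–7.
Dumpling House vs Isola: Dumpling House wins 10–7.
Dumpling House–Fika: Dumpling House 11–6.
Dumpling House–Basil: Dumpling House 10–7.
Dumpling House vs Ember: Ember wins 9–8.
Isola–Fika: Fika 9–8.
Isola vs Basil: 6+3+1 = 10 for Isola, 7 for Basil — Isola by 10–7.
Isola–Ember: Ember 10–7.
Fika vs Basil: Basil, 14–3.
Fika vs Ember: 6 to 11, Ember.
Basil vs Ember: Basil, 10–7.
Every restaurant wins at least one matchup (Grove beats Isola; Dumpling House beats Grove; Isola beats Basil; Fika beats Isola; Basil beats Fika; Ember beats Grove), so there is no Condorcet loser.

none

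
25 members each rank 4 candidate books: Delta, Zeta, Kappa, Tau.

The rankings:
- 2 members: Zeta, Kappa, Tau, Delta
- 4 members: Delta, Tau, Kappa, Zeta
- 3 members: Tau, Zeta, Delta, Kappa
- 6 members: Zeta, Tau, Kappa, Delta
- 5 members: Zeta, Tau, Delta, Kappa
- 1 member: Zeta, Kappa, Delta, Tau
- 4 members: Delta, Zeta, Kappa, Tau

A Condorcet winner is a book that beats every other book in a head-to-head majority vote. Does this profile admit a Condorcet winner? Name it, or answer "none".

Zeta

Pairwise majorities:
Delta vs Zeta: 8 to 17, Zeta.
Delta vs Kappa: 16 to 9, Delta.
Delta vs Tau: Delta is ranked higher on 4+1+4 = 9 ballots, Tau on 16. Tau wins 16–9.
Zeta vs Kappa: Zeta is ranked higher on 2+3+6+5+1+4 = 21 ballots, Kappa on 4. Zeta wins 21–4.
Zeta vs Tau: Zeta preferred on 2+6+5+1+4 = 18 ballots; Zeta wins 18–7.
Kappa vs Tau: Kappa is ranked higher on 2+1+4 = 7 ballots, Tau on 18. Tau wins 18–7.
Zeta wins every pairwise contest, so Zeta is the Condorcet winner.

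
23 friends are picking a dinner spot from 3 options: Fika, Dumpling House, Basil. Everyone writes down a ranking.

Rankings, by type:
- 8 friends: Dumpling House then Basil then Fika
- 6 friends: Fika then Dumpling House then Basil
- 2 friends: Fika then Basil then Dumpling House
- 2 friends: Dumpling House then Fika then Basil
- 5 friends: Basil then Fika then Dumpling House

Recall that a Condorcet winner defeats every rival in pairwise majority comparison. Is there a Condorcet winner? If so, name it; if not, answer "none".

none

Pairwise majorities:
Fika vs Dumpling House: Fika, 13–10.
Fika vs Basil: 10 to 13, Basil.
Dumpling House vs Basil: Dumpling House is ranked higher on 8+6+2 = 16 ballots, Basil on 7. Dumpling House wins 16–7.
Every restaurant loses at least once (Fika loses to Basil; Dumpling House loses to Fika; Basil loses to Dumpling House). The majority relation contains the cycle Fika beats Dumpling House beats Basil beats Fika, so there is no Condorcet winner.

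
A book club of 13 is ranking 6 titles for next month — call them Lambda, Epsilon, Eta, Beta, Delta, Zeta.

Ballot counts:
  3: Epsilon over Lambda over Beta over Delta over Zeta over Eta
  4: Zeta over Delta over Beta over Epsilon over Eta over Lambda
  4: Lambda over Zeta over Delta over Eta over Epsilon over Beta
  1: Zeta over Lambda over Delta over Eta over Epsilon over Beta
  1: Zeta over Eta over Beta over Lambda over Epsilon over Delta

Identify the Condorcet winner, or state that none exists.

Head-to-head results (13 members):
Lambda vs Epsilon: 4+1+1 = 6 for Lambda, 7 for Epsilon — Epsilon by 7–6.
Lambda vs Eta: 8 to 5, Lambda.
Lambda vs Beta: 8 to 5, Lambda.
Lambda vs Delta: Lambda preferred on 3+4+1+1 = 9 ballots; Lambda wins 9–4.
Lambda vs Zeta: Lambda preferred on 3+4 = 7 ballots; Lambda wins 7–6.
Epsilon vs Eta: Epsilon preferred on 3+4 = 7 ballots; Epsilon wins 7–6.
Epsilon vs Beta: Epsilon is ranked higher on 3+4+1 = 8 ballots, Beta on 5. Epsilon wins 8–5.
Epsilon vs Delta: Epsilon is ranked higher on 3+1 = 4 ballots, Delta on 9. Delta wins 9–4.
Epsilon vs Zeta: Epsilon preferred on 3 ballots; Zeta wins 10–3.
Eta vs Beta: 4+1+1 = 6 for Eta, 7 for Beta — Beta by 7–6.
Eta vs Delta: 1 for Eta, 12 for Delta — Delta by 12–1.
Eta vs Zeta: Eta preferred on 0 ballots; Zeta wins 13–0.
Beta vs Delta: Beta preferred on 3+1 = 4 ballots; Delta wins 9–4.
Beta vs Zeta: Beta preferred on 3 ballots; Zeta wins 10–3.
Delta vs Zeta: 3 for Delta, 10 for Zeta — Zeta by 10–3.
No book is unbeaten: Lambda loses to Epsilon; Epsilon loses to Delta; Eta loses to Lambda; Beta loses to Lambda; Delta loses to Lambda; Zeta loses to Lambda. In particular Lambda > Delta > Epsilon > Lambda is a majority cycle — no Condorcet winner exists.

none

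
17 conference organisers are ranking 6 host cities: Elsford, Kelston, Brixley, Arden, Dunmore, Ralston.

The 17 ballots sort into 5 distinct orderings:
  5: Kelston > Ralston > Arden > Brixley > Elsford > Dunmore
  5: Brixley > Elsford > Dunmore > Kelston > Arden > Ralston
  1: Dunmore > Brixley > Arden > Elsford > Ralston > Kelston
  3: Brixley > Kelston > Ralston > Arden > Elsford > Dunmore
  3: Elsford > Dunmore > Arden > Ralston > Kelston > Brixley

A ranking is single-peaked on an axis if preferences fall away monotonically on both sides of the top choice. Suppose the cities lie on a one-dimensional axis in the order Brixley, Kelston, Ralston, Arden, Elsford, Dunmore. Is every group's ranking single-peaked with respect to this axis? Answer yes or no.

no

Axis positions: Brixley=1, Kelston=2, Ralston=3, Arden=4, Elsford=5, Dunmore=6.
Group 1 (peak Kelston at position 2): ranking walks positions 2-3-4-1-5-6, expanding outward from the peak — single-peaked.
Group 2: ranking walks positions 1-5-6-2-4-3; Elsford is ranked above Kelston even though Kelston lies between Elsford and the peak Brixley on the axis — preferences dip and rise again. Not single-peaked.
Group 3: ranking walks positions 6-1-4-5-3-2; Brixley is ranked above Elsford even though Elsford lies between Brixley and the peak Dunmore on the axis — preferences dip and rise again. Not single-peaked.
Group 4 (peak Brixley at position 1): ranking walks positions 1-2-3-4-5-6, expanding outward from the peak — single-peaked.
Group 5 (peak Elsford at position 5): ranking walks positions 5-6-4-3-2-1, expanding outward from the peak — single-peaked.
Group 2 violates single-peakedness, so the profile is not single-peaked on this axis.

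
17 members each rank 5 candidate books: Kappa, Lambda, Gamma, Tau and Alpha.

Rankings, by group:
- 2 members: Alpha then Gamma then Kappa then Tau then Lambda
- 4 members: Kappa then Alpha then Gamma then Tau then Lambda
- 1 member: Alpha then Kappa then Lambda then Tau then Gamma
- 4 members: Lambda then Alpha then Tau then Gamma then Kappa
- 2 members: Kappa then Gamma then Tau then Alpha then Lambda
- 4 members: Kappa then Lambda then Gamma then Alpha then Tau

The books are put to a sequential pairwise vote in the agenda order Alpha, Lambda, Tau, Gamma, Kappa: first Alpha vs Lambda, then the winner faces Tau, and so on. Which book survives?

Kappa

Round 1: Alpha vs Lambda — 9–8, Alpha advances.
Round 2: Alpha vs Tau — 15–2, Alpha advances.
Round 3: Alpha vs Gamma — 11–6, Alpha advances.
Round 4: Alpha vs Kappa — 7–10, Kappa advances.
Kappa survives the agenda.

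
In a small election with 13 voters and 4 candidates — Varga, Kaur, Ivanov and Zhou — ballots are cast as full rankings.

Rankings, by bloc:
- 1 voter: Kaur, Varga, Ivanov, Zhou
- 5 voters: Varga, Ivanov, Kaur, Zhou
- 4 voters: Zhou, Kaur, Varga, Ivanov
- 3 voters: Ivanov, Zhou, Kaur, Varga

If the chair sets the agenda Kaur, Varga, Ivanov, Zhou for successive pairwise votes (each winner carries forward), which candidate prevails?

Ivanov

Round 1: Kaur vs Varga — 8–5, Kaur advances.
Round 2: Kaur vs Ivanov — 5–8, Ivanov advances.
Round 3: Ivanov vs Zhou — 9–4, Ivanov advances.
Ivanov survives the agenda.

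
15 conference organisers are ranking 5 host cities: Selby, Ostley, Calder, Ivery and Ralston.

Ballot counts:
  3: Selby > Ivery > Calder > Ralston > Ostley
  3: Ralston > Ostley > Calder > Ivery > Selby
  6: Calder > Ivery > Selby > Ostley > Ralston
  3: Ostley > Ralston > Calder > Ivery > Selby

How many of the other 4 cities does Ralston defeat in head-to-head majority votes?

0

Ralston against each rival (15 organisers):
Ralston vs Selby: Ralston preferred on 3+3 = 6 ballots; Selby wins 9–6.
Ralston vs Ostley: Ostley, 9–6.
Ralston–Calder: Calder 9–6.
Ralston vs Ivery: Ivery, 9–6.
Ralston beats no one; loses to Selby, Ostley, Calder, Ivery — 0 pairwise wins.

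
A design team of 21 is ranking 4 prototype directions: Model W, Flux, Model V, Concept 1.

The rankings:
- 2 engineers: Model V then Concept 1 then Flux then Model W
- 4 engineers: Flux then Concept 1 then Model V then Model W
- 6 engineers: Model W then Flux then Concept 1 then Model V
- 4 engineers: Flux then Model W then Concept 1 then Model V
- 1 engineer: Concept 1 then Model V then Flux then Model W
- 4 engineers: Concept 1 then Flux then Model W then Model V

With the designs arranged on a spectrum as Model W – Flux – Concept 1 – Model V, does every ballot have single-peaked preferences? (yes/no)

Axis positions: Model W=1, Flux=2, Concept 1=3, Model V=4.
Faction 1 (peak Model V at position 4): ranking walks positions 4-3-2-1, expanding outward from the peak — single-peaked.
Faction 2 (peak Flux at position 2): ranking walks positions 2-3-4-1, expanding outward from the peak — single-peaked.
Faction 3 (peak Model W at position 1): ranking walks positions 1-2-3-4, expanding outward from the peak — single-peaked.
Faction 4 (peak Flux at position 2): ranking walks positions 2-1-3-4, expanding outward from the peak — single-peaked.
Faction 5 (peak Concept 1 at position 3): ranking walks positions 3-4-2-1, expanding outward from the peak — single-peaked.
Faction 6 (peak Concept 1 at position 3): ranking walks positions 3-2-1-4, expanding outward from the peak — single-peaked.
Every ranking is single-peaked on this axis.

yes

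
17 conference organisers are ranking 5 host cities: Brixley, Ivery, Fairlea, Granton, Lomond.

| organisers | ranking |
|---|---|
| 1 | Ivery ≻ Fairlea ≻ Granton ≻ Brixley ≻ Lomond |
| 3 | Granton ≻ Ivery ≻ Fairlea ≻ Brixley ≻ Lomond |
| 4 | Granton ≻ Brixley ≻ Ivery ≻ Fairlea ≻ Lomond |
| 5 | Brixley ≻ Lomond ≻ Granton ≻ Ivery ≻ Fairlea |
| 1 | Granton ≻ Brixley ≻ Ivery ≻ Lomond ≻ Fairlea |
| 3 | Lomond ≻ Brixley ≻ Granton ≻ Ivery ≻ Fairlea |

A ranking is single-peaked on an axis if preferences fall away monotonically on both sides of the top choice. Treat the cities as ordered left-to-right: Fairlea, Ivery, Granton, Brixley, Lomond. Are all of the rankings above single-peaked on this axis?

Axis positions: Fairlea=1, Ivery=2, Granton=3, Brixley=4, Lomond=5.
Type 1 (peak Ivery at position 2): ranking walks positions 2-1-3-4-5, expanding outward from the peak — single-peaked.
Type 2 (peak Granton at position 3): ranking walks positions 3-2-1-4-5, expanding outward from the peak — single-peaked.
Type 3 (peak Granton at position 3): ranking walks positions 3-4-2-1-5, expanding outward from the peak — single-peaked.
Type 4 (peak Brixley at position 4): ranking walks positions 4-5-3-2-1, expanding outward from the peak — single-peaked.
Type 5 (peak Granton at position 3): ranking walks positions 3-4-2-5-1, expanding outward from the peak — single-peaked.
Type 6 (peak Lomond at position 5): ranking walks positions 5-4-3-2-1, expanding outward from the peak — single-peaked.
Every ranking is single-peaked on this axis.

yes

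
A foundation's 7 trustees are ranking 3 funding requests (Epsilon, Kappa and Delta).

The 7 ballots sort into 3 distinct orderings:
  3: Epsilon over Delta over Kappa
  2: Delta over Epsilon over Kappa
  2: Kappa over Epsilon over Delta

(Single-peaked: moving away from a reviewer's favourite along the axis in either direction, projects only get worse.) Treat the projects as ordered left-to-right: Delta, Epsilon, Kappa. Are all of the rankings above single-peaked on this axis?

Axis positions: Delta=1, Epsilon=2, Kappa=3.
Faction 1 (peak Epsilon at position 2): ranking walks positions 2-1-3, expanding outward from the peak — single-peaked.
Faction 2 (peak Delta at position 1): ranking walks positions 1-2-3, expanding outward from the peak — single-peaked.
Faction 3 (peak Kappa at position 3): ranking walks positions 3-2-1, expanding outward from the peak — single-peaked.
Every ranking is single-peaked on this axis.

yes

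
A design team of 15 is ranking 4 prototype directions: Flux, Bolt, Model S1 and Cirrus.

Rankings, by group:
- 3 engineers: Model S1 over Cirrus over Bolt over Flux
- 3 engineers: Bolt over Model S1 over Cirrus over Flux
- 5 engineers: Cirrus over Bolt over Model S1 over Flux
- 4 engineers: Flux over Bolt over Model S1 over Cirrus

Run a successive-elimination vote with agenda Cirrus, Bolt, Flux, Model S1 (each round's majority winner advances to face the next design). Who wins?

Model S1

Round 1: Cirrus vs Bolt — 8–7, Cirrus advances.
Round 2: Cirrus vs Flux — 11–4, Cirrus advances.
Round 3: Cirrus vs Model S1 — 5–10, Model S1 advances.
Model S1 survives the agenda.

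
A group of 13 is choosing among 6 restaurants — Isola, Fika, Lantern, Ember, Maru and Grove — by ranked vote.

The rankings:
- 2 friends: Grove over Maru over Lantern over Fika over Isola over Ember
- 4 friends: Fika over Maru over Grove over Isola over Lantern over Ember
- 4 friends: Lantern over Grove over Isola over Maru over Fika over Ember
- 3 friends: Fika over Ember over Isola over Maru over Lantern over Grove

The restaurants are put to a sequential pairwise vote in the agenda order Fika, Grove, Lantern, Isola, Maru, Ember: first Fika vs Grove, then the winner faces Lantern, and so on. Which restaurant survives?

Round 1: Fika vs Grove — 7–6, Fika advances.
Round 2: Fika vs Lantern — 7–6, Fika advances.
Round 3: Fika vs Isola — 9–4, Fika advances.
Round 4: Fika vs Maru — 7–6, Fika advances.
Round 5: Fika vs Ember — 13–0, Fika advances.
Fika survives the agenda.

Fika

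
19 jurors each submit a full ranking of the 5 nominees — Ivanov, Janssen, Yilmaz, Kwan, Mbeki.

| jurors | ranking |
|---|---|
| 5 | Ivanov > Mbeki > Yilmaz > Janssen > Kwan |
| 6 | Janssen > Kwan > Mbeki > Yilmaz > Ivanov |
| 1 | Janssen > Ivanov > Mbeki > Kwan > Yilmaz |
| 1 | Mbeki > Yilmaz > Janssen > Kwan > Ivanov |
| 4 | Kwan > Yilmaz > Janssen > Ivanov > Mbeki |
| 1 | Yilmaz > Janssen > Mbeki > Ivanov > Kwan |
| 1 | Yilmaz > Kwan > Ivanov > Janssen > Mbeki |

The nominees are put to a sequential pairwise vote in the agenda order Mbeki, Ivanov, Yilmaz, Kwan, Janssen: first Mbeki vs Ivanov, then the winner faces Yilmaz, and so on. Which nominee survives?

Janssen

Round 1: Mbeki vs Ivanov — 8–11, Ivanov advances.
Round 2: Ivanov vs Yilmaz — 6–13, Yilmaz advances.
Round 3: Yilmaz vs Kwan — 8–11, Kwan advances.
Round 4: Kwan vs Janssen — 5–14, Janssen advances.
Janssen survives the agenda.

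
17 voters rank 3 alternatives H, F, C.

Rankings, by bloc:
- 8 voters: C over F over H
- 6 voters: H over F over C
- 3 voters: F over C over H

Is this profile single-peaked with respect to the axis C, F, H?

yes

Axis positions: C=1, F=2, H=3.
Bloc 1 (peak C at position 1): ranking walks positions 1-2-3, expanding outward from the peak — single-peaked.
Bloc 2 (peak H at position 3): ranking walks positions 3-2-1, expanding outward from the peak — single-peaked.
Bloc 3 (peak F at position 2): ranking walks positions 2-1-3, expanding outward from the peak — single-peaked.
Every ranking is single-peaked on this axis.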